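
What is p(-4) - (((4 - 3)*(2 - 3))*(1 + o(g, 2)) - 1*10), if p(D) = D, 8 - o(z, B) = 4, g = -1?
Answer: 11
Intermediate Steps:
o(z, B) = 4 (o(z, B) = 8 - 1*4 = 8 - 4 = 4)
p(-4) - (((4 - 3)*(2 - 3))*(1 + o(g, 2)) - 1*10) = -4 - (((4 - 3)*(2 - 3))*(1 + 4) - 1*10) = -4 - ((1*(-1))*5 - 10) = -4 - (-1*5 - 10) = -4 - (-5 - 10) = -4 - 1*(-15) = -4 + 15 = 11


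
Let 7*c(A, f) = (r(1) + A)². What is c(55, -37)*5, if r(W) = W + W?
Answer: 16245/7 ≈ 2320.7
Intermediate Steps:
r(W) = 2*W
c(A, f) = (2 + A)²/7 (c(A, f) = (2*1 + A)²/7 = (2 + A)²/7)
c(55, -37)*5 = ((2 + 55)²/7)*5 = ((⅐)*57²)*5 = ((⅐)*3249)*5 = (3249/7)*5 = 16245/7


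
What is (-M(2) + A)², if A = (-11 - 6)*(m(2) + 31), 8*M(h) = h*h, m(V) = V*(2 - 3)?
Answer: 974169/4 ≈ 2.4354e+5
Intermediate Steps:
m(V) = -V (m(V) = V*(-1) = -V)
M(h) = h²/8 (M(h) = (h*h)/8 = h²/8)
A = -493 (A = (-11 - 6)*(-1*2 + 31) = -17*(-2 + 31) = -17*29 = -493)
(-M(2) + A)² = (-2²/8 - 493)² = (-4/8 - 493)² = (-1*½ - 493)² = (-½ - 493)² = (-987/2)² = 974169/4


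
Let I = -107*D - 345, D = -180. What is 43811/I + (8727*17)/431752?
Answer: 21721697357/8166589080 ≈ 2.6598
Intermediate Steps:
I = 18915 (I = -107*(-180) - 345 = 19260 - 345 = 18915)
43811/I + (8727*17)/431752 = 43811/18915 + (8727*17)/431752 = 43811*(1/18915) + 148359*(1/431752) = 43811/18915 + 148359/431752 = 21721697357/8166589080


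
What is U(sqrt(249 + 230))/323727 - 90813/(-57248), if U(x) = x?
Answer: 90813/57248 + sqrt(479)/323727 ≈ 1.5864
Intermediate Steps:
U(sqrt(249 + 230))/323727 - 90813/(-57248) = sqrt(249 + 230)/323727 - 90813/(-57248) = sqrt(479)*(1/323727) - 90813*(-1/57248) = sqrt(479)/323727 + 90813/57248 = 90813/57248 + sqrt(479)/323727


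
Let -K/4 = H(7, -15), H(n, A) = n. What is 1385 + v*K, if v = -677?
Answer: 20341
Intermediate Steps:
K = -28 (K = -4*7 = -28)
1385 + v*K = 1385 - 677*(-28) = 1385 + 18956 = 20341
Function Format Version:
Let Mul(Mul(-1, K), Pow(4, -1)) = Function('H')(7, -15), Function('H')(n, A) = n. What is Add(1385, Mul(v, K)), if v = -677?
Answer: 20341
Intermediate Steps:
K = -28 (K = Mul(-4, 7) = -28)
Add(1385, Mul(v, K)) = Add(1385, Mul(-677, -28)) = Add(1385, 18956) = 20341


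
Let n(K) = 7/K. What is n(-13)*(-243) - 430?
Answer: -3889/13 ≈ -299.15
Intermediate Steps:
n(-13)*(-243) - 430 = (7/(-13))*(-243) - 430 = (7*(-1/13))*(-243) - 430 = -7/13*(-243) - 430 = 1701/13 - 430 = -3889/13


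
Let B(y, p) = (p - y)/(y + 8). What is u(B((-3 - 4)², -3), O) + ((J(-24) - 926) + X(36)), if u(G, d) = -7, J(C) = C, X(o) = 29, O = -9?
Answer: -928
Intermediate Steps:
B(y, p) = (p - y)/(8 + y)
u(B((-3 - 4)², -3), O) + ((J(-24) - 926) + X(36)) = -7 + ((-24 - 926) + 29) = -7 + (-950 + 29) = -7 - 921 = -928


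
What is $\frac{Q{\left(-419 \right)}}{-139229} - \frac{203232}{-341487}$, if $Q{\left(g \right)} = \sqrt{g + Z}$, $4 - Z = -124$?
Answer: $\frac{67744}{113829} - \frac{i \sqrt{291}}{139229} \approx 0.59514 - 0.00012252 i$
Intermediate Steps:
$Z = 128$ ($Z = 4 - -124 = 4 + 124 = 128$)
$Q{\left(g \right)} = \sqrt{128 + g}$ ($Q{\left(g \right)} = \sqrt{g + 128} = \sqrt{128 + g}$)
$\frac{Q{\left(-419 \right)}}{-139229} - \frac{203232}{-341487} = \frac{\sqrt{128 - 419}}{-139229} - \frac{203232}{-341487} = \sqrt{-291} \left(- \frac{1}{139229}\right) - - \frac{67744}{113829} = i \sqrt{291} \left(- \frac{1}{139229}\right) + \frac{67744}{113829} = - \frac{i \sqrt{291}}{139229} + \frac{67744}{113829} = \frac{67744}{113829} - \frac{i \sqrt{291}}{139229}$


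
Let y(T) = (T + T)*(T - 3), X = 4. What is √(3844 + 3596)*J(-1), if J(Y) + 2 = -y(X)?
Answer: -40*√465 ≈ -862.55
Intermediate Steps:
y(T) = 2*T*(-3 + T) (y(T) = (2*T)*(-3 + T) = 2*T*(-3 + T))
J(Y) = -10 (J(Y) = -2 - 2*4*(-3 + 4) = -2 - 2*4 = -2 - 1*8 = -2 - 8 = -10)
√(3844 + 3596)*J(-1) = √(3844 + 3596)*(-10) = √7440*(-10) = (4*√465)*(-10) = -40*√465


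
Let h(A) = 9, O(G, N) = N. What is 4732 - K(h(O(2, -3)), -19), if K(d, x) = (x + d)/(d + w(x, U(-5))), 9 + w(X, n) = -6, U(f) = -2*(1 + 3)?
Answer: 14191/3 ≈ 4730.3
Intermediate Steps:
U(f) = -8 (U(f) = -2*4 = -8)
w(X, n) = -15 (w(X, n) = -9 - 6 = -15)
K(d, x) = (d + x)/(-15 + d) (K(d, x) = (x + d)/(d - 15) = (d + x)/(-15 + d))
4732 - K(h(O(2, -3)), -19) = 4732 - (9 - 19)/(-15 + 9) = 4732 - (-10)/(-6) = 4732 - (-1)*(-10)/6 = 4732 - 1*5/3 = 4732 - 5/3 = 14191/3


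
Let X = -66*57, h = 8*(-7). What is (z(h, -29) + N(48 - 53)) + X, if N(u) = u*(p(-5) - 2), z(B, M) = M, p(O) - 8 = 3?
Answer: -3836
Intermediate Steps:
p(O) = 11 (p(O) = 8 + 3 = 11)
h = -56
N(u) = 9*u (N(u) = u*(11 - 2) = u*9 = 9*u)
X = -3762
(z(h, -29) + N(48 - 53)) + X = (-29 + 9*(48 - 53)) - 3762 = (-29 + 9*(-5)) - 3762 = (-29 - 45) - 3762 = -74 - 3762 = -3836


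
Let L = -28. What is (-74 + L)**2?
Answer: 10404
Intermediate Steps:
(-74 + L)**2 = (-74 - 28)**2 = (-102)**2 = 10404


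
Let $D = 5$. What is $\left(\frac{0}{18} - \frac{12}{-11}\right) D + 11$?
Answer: $\frac{181}{11} \approx 16.455$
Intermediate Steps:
$\left(\frac{0}{18} - \frac{12}{-11}\right) D + 11 = \left(\frac{0}{18} - \frac{12}{-11}\right) 5 + 11 = \left(0 \cdot \frac{1}{18} - - \frac{12}{11}\right) 5 + 11 = \left(0 + \frac{12}{11}\right) 5 + 11 = \frac{12}{11} \cdot 5 + 11 = \frac{60}{11} + 11 = \frac{181}{11}$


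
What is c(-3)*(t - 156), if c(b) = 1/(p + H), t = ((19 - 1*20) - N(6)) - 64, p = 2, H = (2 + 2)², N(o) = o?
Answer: -227/18 ≈ -12.611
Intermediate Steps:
H = 16 (H = 4² = 16)
t = -71 (t = ((19 - 1*20) - 1*6) - 64 = ((19 - 20) - 6) - 64 = (-1 - 6) - 64 = -7 - 64 = -71)
c(b) = 1/18 (c(b) = 1/(2 + 16) = 1/18)
c(-3)*(t - 156) = (-71 - 156)/18 = (1/18)*(-227) = -227/18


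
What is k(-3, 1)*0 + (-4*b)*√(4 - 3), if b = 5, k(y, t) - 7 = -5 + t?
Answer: -20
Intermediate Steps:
k(y, t) = 2 + t (k(y, t) = 7 + (-5 + t) = 2 + t)
k(-3, 1)*0 + (-4*b)*√(4 - 3) = (2 + 1)*0 + (-4*5)*√(4 - 3) = 3*0 - 20*√1 = 0 - 20*1 = 0 - 20 = -20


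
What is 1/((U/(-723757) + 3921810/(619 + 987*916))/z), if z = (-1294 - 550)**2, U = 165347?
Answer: 2226509135120660272/2688846190453 ≈ 8.2805e+5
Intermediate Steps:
z = 3400336 (z = (-1844)**2 = 3400336)
1/((U/(-723757) + 3921810/(619 + 987*916))/z) = 1/((165347/(-723757) + 3921810/(619 + 987*916))/3400336) = 1/((165347*(-1/723757) + 3921810/(619 + 904092))*(1/3400336)) = 1/((-165347/723757 + 3921810/904711)*(1/3400336)) = 1/((2688846190453/654790919227)*(1/3400336)) = 1/(2688846190453/2226509135120660272) = 2226509135120660272/2688846190453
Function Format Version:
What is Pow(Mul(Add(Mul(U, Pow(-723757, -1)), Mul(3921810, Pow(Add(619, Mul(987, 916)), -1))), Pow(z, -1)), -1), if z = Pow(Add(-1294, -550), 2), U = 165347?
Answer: Rational(2226509135120660272, 2688846190453) ≈ 8.2805e+5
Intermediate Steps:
z = 3400336 (z = Pow(-1844, 2) = 3400336)
Pow(Mul(Add(Mul(U, Pow(-723757, -1)), Mul(3921810, Pow(Add(619, Mul(987, 916)), -1))), Pow(z, -1)), -1) = Pow(Mul(Add(Mul(165347, Pow(-723757, -1)), Mul(3921810, Pow(Add(619, Mul(987, 916)), -1))), Pow(3400336, -1)), -1) = Pow(Mul(Add(Mul(165347, Rational(-1, 723757)), Mul(3921810, Pow(Add(619, 904092), -1))), Rational(1, 3400336)), -1) = Pow(Mul(Add(Rational(-165347, 723757), Mul(3921810, Pow(904711, -1))), Rational(1, 3400336)), -1) = Pow(Mul(Add(Rational(-165347, 723757), Mul(3921810, Rational(1, 904711))), Rational(1, 3400336)), -1) = Pow(Mul(Add(Rational(-165347, 723757), Rational(3921810, 904711)), Rational(1, 3400336)), -1) = Pow(Mul(Rational(2688846190453, 654790919227), Rational(1, 3400336)), -1) = Pow(Rational(2688846190453, 2226509135120660272), -1) = Rational(2226509135120660272, 2688846190453)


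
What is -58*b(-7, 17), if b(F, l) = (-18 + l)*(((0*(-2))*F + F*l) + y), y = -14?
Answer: -7714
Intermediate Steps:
b(F, l) = (-18 + l)*(-14 + F*l) (b(F, l) = (-18 + l)*(((0*(-2))*F + F*l) - 14) = (-18 + l)*((0*F + F*l) - 14) = (-18 + l)*((0 + F*l) - 14) = (-18 + l)*(F*l - 14) = (-18 + l)*(-14 + F*l))
-58*b(-7, 17) = -58*(252 - 14*17 - 7*17² - 18*(-7)*17) = -58*(252 - 238 - 7*289 + 2142) = -58*(252 - 238 - 2023 + 2142) = -58*133 = -7714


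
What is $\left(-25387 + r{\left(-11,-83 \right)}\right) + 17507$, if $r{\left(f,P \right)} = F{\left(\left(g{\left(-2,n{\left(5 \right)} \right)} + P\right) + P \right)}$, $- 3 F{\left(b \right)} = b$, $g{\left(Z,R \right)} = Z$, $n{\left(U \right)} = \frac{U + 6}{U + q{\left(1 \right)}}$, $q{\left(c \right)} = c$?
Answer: $-7824$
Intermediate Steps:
$n{\left(U \right)} = \frac{6 + U}{1 + U}$ ($n{\left(U \right)} = \frac{U + 6}{U + 1} = \frac{6 + U}{1 + U}$)
$F{\left(b \right)} = - \frac{b}{3}$
$r{\left(f,P \right)} = \frac{2}{3} - \frac{2 P}{3}$ ($r{\left(f,P \right)} = - \frac{\left(-2 + P\right) + P}{3} = - \frac{-2 + 2 P}{3} = \frac{2}{3} - \frac{2 P}{3}$)
$\left(-25387 + r{\left(-11,-83 \right)}\right) + 17507 = \left(-25387 + \left(\frac{2}{3} - - \frac{166}{3}\right)\right) + 17507 = \left(-25387 + \left(\frac{2}{3} + \frac{166}{3}\right)\right) + 17507 = \left(-25387 + 56\right) + 17507 = -25331 + 17507 = -7824$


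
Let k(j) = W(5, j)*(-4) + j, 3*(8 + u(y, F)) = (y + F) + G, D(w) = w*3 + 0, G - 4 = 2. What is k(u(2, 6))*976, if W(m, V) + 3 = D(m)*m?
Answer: -853024/3 ≈ -2.8434e+5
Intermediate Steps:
G = 6 (G = 4 + 2 = 6)
D(w) = 3*w (D(w) = 3*w + 0 = 3*w)
u(y, F) = -6 + F/3 + y/3 (u(y, F) = -8 + ((y + F) + 6)/3 = -8 + ((F + y) + 6)/3 = -8 + (6 + F + y)/3 = -8 + (2 + F/3 + y/3) = -6 + F/3 + y/3)
W(m, V) = -3 + 3*m**2 (W(m, V) = -3 + (3*m)*m = -3 + 3*m**2)
k(j) = -288 + j (k(j) = (-3 + 3*5**2)*(-4) + j = (-3 + 3*25)*(-4) + j = (-3 + 75)*(-4) + j = 72*(-4) + j = -288 + j)
k(u(2, 6))*976 = (-288 + (-6 + (1/3)*6 + (1/3)*2))*976 = (-288 + (-6 + 2 + 2/3))*976 = (-288 - 10/3)*976 = -874/3*976 = -853024/3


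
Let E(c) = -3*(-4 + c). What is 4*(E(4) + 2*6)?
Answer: 48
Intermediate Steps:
E(c) = 12 - 3*c
4*(E(4) + 2*6) = 4*((12 - 3*4) + 2*6) = 4*((12 - 12) + 12) = 4*(0 + 12) = 4*12 = 48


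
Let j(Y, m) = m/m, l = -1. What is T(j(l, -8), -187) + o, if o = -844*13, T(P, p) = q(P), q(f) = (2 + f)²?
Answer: -10963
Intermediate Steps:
j(Y, m) = 1
T(P, p) = (2 + P)²
o = -10972
T(j(l, -8), -187) + o = (2 + 1)² - 10972 = 3² - 10972 = 9 - 10972 = -10963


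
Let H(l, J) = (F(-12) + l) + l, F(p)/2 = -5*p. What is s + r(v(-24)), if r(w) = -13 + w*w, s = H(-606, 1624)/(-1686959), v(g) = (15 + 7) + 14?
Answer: 2164369489/1686959 ≈ 1283.0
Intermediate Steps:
v(g) = 36 (v(g) = 22 + 14 = 36)
F(p) = -10*p (F(p) = 2*(-5*p) = -10*p)
H(l, J) = 120 + 2*l (H(l, J) = (-10*(-12) + l) + l = (120 + l) + l = 120 + 2*l)
s = 1092/1686959 (s = (120 + 2*(-606))/(-1686959) = (120 - 1212)*(-1/1686959) = -1092*(-1/1686959) = 1092/1686959 ≈ 0.00064732)
r(w) = -13 + w**2
s + r(v(-24)) = 1092/1686959 + (-13 + 36**2) = 1092/1686959 + (-13 + 1296) = 1092/1686959 + 1283 = 2164369489/1686959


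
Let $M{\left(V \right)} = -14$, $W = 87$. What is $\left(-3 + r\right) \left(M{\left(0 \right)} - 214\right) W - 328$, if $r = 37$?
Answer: $-674752$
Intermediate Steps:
$\left(-3 + r\right) \left(M{\left(0 \right)} - 214\right) W - 328 = \left(-3 + 37\right) \left(-14 - 214\right) 87 - 328 = 34 \left(-228\right) 87 - 328 = \left(-7752\right) 87 - 328 = -674424 - 328 = -674752$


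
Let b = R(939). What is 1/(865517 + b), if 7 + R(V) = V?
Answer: 1/866449 ≈ 1.1541e-6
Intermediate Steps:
R(V) = -7 + V
b = 932 (b = -7 + 939 = 932)
1/(865517 + b) = 1/(865517 + 932) = 1/866449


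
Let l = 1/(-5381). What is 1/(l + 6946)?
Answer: 5381/37376425 ≈ 0.00014397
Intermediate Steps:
l = -1/5381 ≈ -0.00018584
1/(l + 6946) = 1/(-1/5381 + 6946) = 1/(37376425/5381) = 5381/37376425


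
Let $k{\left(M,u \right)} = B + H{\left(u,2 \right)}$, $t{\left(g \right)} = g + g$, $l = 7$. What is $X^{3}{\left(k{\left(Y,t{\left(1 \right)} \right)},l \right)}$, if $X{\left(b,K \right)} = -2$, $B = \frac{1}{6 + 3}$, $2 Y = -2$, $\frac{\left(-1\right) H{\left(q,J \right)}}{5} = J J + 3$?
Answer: $-8$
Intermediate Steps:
$H{\left(q,J \right)} = -15 - 5 J^{2}$ ($H{\left(q,J \right)} = - 5 \left(J J + 3\right) = - 5 \left(J^{2} + 3\right) = - 5 \left(3 + J^{2}\right) = -15 - 5 J^{2}$)
$Y = -1$ ($Y = \frac{1}{2} \left(-2\right) = -1$)
$t{\left(g \right)} = 2 g$
$B = \frac{1}{9} \approx 0.11111$
$k{\left(M,u \right)} = - \frac{314}{9}$ ($k{\left(M,u \right)} = \frac{1}{9} - \left(15 + 5 \cdot 2^{2}\right) = \frac{1}{9} - 35 = - \frac{314}{9}$)
$X^{3}{\left(k{\left(Y,t{\left(1 \right)} \right)},l \right)} = \left(-2\right)^{3} = -8$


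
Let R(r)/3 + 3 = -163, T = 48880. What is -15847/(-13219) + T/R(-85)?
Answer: -319126457/3291531 ≈ -96.954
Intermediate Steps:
R(r) = -498 (R(r) = -9 + 3*(-163) = -9 - 489 = -498)
-15847/(-13219) + T/R(-85) = -15847/(-13219) + 48880/(-498) = -15847*(-1/13219) + 48880*(-1/498) = 15847/13219 - 24440/249 = -319126457/3291531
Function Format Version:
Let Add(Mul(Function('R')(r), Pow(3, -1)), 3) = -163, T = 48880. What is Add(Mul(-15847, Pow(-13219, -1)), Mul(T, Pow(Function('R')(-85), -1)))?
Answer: Rational(-319126457, 3291531) ≈ -96.954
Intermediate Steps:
Function('R')(r) = -498 (Function('R')(r) = Add(-9, Mul(3, -163)) = Add(-9, -489) = -498)
Add(Mul(-15847, Pow(-13219, -1)), Mul(T, Pow(Function('R')(-85), -1))) = Add(Mul(-15847, Pow(-13219, -1)), Mul(48880, Pow(-498, -1))) = Add(Mul(-15847, Rational(-1, 13219)), Mul(48880, Rational(-1, 498))) = Add(Rational(15847, 13219), Rational(-24440, 249)) = Rational(-319126457, 3291531)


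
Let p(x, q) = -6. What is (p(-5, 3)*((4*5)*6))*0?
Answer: 0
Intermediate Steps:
(p(-5, 3)*((4*5)*6))*0 = -6*4*5*6*0 = -120*6*0 = -6*120*0 = -720*0 = 0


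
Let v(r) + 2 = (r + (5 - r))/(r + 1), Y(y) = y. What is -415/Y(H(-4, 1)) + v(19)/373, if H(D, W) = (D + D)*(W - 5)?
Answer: -154851/11936 ≈ -12.973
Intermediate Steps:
H(D, W) = 2*D*(-5 + W) (H(D, W) = (2*D)*(-5 + W) = 2*D*(-5 + W))
v(r) = -2 + 5/(1 + r) (v(r) = -2 + (r + (5 - r))/(r + 1) = -2 + 5/(1 + r))
-415/Y(H(-4, 1)) + v(19)/373 = -415*(-1/(8*(-5 + 1))) + ((3 - 2*19)/(1 + 19))/373 = -415/(2*(-4)*(-4)) + ((3 - 38)/20)*(1/373) = -415/32 + ((1/20)*(-35))*(1/373) = -415*1/32 - 7/4*1/373 = -415/32 - 7/1492 = -154851/11936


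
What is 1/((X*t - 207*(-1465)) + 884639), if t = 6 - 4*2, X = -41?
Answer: 1/1187976 ≈ 8.4177e-7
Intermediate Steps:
t = -2 (t = 6 - 8 = -2)
1/((X*t - 207*(-1465)) + 884639) = 1/((-41*(-2) - 207*(-1465)) + 884639) = 1/((82 + 303255) + 884639) = 1/(303337 + 884639) = 1/1187976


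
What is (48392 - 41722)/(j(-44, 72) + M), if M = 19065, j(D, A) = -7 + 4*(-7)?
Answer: 667/1903 ≈ 0.35050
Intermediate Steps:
j(D, A) = -35 (j(D, A) = -7 - 28 = -35)
(48392 - 41722)/(j(-44, 72) + M) = (48392 - 41722)/(-35 + 19065) = 6670/19030 = 6670*(1/19030) = 667/1903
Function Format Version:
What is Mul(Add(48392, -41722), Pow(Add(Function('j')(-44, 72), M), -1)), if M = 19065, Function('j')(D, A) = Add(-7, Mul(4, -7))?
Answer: Rational(667, 1903) ≈ 0.35050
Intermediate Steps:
Function('j')(D, A) = -35 (Function('j')(D, A) = Add(-7, -28) = -35)
Mul(Add(48392, -41722), Pow(Add(Function('j')(-44, 72), M), -1)) = Mul(Add(48392, -41722), Pow(Add(-35, 19065), -1)) = Mul(6670, Pow(19030, -1)) = Mul(6670, Rational(1, 19030)) = Rational(667, 1903)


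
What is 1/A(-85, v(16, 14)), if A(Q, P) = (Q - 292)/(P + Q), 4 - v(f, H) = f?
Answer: 97/377 ≈ 0.25729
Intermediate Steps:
v(f, H) = 4 - f
A(Q, P) = (-292 + Q)/(P + Q)
1/A(-85, v(16, 14)) = 1/((-292 - 85)/((4 - 1*16) - 85)) = 1/(-377/((4 - 16) - 85)) = 1/(-377/(-12 - 85)) = 1/(-377/(-97)) = 1/(-1/97*(-377)) = 1/(377/97) = 97/377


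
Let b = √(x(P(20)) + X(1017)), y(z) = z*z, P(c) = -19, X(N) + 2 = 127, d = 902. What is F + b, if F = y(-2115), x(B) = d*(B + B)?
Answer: 4473225 + I*√34151 ≈ 4.4732e+6 + 184.8*I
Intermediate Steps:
X(N) = 125 (X(N) = -2 + 127 = 125)
y(z) = z²
x(B) = 1804*B (x(B) = 902*(B + B) = 902*(2*B) = 1804*B)
F = 4473225 (F = (-2115)² = 4473225)
b = I*√34151 (b = √(1804*(-19) + 125) = √(-34276 + 125) = √(-34151) = I*√34151 ≈ 184.8*I)
F + b = 4473225 + I*√34151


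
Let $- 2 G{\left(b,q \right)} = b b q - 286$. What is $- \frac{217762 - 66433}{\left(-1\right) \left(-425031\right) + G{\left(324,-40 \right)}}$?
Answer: $- \frac{151329}{2524694} \approx -0.05994$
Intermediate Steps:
$G{\left(b,q \right)} = 143 - \frac{q b^{2}}{2}$ ($G{\left(b,q \right)} = - \frac{b b q - 286}{2} = - \frac{b^{2} q - 286}{2} = - \frac{q b^{2} - 286}{2} = - \frac{-286 + q b^{2}}{2} = 143 - \frac{q b^{2}}{2}$)
$- \frac{217762 - 66433}{\left(-1\right) \left(-425031\right) + G{\left(324,-40 \right)}} = - \frac{217762 - 66433}{\left(-1\right) \left(-425031\right) - \left(-143 - 20 \cdot 324^{2}\right)} = - \frac{151329}{425031 - \left(-143 - 2099520\right)} = - \frac{151329}{425031 + \left(143 + 2099520\right)} = - \frac{151329}{425031 + 2099663} = - \frac{151329}{2524694}$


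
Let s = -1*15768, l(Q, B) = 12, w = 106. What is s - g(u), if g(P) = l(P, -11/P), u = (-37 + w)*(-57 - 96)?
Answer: -15780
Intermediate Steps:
u = -10557 (u = (-37 + 106)*(-57 - 96) = 69*(-153) = -10557)
s = -15768
g(P) = 12
s - g(u) = -15768 - 1*12 = -15768 - 12 = -15780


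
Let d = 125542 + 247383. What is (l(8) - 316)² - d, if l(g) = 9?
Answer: -278676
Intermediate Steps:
d = 372925
(l(8) - 316)² - d = (9 - 316)² - 1*372925 = (-307)² - 372925 = 94249 - 372925 = -278676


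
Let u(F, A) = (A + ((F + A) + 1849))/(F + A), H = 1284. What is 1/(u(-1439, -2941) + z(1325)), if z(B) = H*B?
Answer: 365/620974956 ≈ 5.8779e-7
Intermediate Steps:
z(B) = 1284*B
u(F, A) = (1849 + F + 2*A)/(A + F) (u(F, A) = (A + ((A + F) + 1849))/(A + F) = (A + (1849 + A + F))/(A + F) = (1849 + F + 2*A)/(A + F))
1/(u(-1439, -2941) + z(1325)) = 1/((1849 - 1439 + 2*(-2941))/(-2941 - 1439) + 1284*1325) = 1/((1849 - 1439 - 5882)/(-4380) + 1701300) = 1/(-1/4380*(-5472) + 1701300) = 1/(456/365 + 1701300) = 1/(620974956/365) = 365/620974956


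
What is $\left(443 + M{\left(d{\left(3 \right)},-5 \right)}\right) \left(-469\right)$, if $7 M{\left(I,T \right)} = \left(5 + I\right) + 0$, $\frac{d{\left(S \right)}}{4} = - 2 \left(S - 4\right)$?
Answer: $-208638$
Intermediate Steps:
$d{\left(S \right)} = 32 - 8 S$ ($d{\left(S \right)} = 4 \left(- 2 \left(S - 4\right)\right) = 4 \left(- 2 \left(-4 + S\right)\right) = 4 \left(8 - 2 S\right) = 32 - 8 S$)
$M{\left(I,T \right)} = \frac{5}{7} + \frac{I}{7}$ ($M{\left(I,T \right)} = \frac{\left(5 + I\right) + 0}{7} = \frac{5 + I}{7} = \frac{5}{7} + \frac{I}{7}$)
$\left(443 + M{\left(d{\left(3 \right)},-5 \right)}\right) \left(-469\right) = \left(443 + \left(\frac{5}{7} + \frac{32 - 24}{7}\right)\right) \left(-469\right) = \left(443 + \left(\frac{5}{7} + \frac{1}{7} \cdot 8\right)\right) \left(-469\right) = \left(443 + \left(\frac{5}{7} + \frac{8}{7}\right)\right) \left(-469\right) = \left(443 + \frac{13}{7}\right) \left(-469\right) = \frac{3114}{7} \left(-469\right) = -208638$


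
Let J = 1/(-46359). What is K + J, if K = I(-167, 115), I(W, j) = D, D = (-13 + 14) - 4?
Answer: -139078/46359 ≈ -3.0000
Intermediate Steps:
D = -3 (D = 1 - 4 = -3)
I(W, j) = -3
K = -3
J = -1/46359 ≈ -2.1571e-5
K + J = -3 - 1/46359 = -139078/46359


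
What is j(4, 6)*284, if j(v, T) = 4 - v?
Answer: 0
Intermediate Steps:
j(4, 6)*284 = (4 - 1*4)*284 = (4 - 4)*284 = 0*284 = 0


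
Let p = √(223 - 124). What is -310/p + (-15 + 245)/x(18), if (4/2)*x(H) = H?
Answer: 230/9 - 310*√11/33 ≈ -5.6006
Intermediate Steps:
x(H) = H/2
p = 3*√11 (p = √99 = 3*√11 ≈ 9.9499)
-310/p + (-15 + 245)/x(18) = -310*√11/33 + (-15 + 245)/(((½)*18)) = -310*√11/33 + 230/9 = 230/9 - 310*√11/33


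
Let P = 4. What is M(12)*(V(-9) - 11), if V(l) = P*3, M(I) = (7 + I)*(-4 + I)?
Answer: 152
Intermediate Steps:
M(I) = (-4 + I)*(7 + I)
V(l) = 12 (V(l) = 4*3 = 12)
M(12)*(V(-9) - 11) = (-28 + 12² + 3*12)*(12 - 11) = (-28 + 144 + 36)*1 = 152*1 = 152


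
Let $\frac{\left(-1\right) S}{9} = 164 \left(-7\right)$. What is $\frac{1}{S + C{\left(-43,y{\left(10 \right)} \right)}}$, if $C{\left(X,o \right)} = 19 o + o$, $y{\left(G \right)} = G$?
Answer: $\frac{1}{10532} \approx 9.4949 \cdot 10^{-5}$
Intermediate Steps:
$C{\left(X,o \right)} = 20 o$
$S = 10332$ ($S = - 9 \cdot 164 \left(-7\right) = \left(-9\right) \left(-1148\right) = 10332$)
$\frac{1}{S + C{\left(-43,y{\left(10 \right)} \right)}} = \frac{1}{10332 + 20 \cdot 10} = \frac{1}{10332 + 200} = \frac{1}{10532}$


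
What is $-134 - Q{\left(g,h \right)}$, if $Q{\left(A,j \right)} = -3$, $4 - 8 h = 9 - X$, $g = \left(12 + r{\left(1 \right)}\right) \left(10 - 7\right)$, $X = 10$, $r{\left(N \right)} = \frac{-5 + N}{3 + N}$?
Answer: $-131$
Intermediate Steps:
$r{\left(N \right)} = \frac{-5 + N}{3 + N}$
$g = 33$ ($g = \left(12 + \frac{-5 + 1}{3 + 1}\right) \left(10 - 7\right) = \left(12 + \frac{1}{4} \left(-4\right)\right) 3 = \left(12 - 1\right) 3 = 11 \cdot 3 = 33$)
$h = \frac{5}{8}$ ($h = \frac{1}{2} - \frac{9 - 10}{8} = \frac{1}{2} - - \frac{1}{8} = \frac{1}{2} + \frac{1}{8} = \frac{5}{8} \approx 0.625$)
$-134 - Q{\left(g,h \right)} = -134 - -3 = -134 + 3 = -131$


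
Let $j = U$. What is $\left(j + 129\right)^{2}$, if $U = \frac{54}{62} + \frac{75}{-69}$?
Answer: $\frac{8431463329}{508369} \approx 16585.0$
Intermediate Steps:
$U = - \frac{154}{713}$ ($U = 54 \cdot \frac{1}{62} + 75 \left(- \frac{1}{69}\right) = \frac{27}{31} - \frac{25}{23} = - \frac{154}{713} \approx -0.21599$)
$j = - \frac{154}{713} \approx -0.21599$
$\left(j + 129\right)^{2} = \left(- \frac{154}{713} + 129\right)^{2} = \left(\frac{91823}{713}\right)^{2} = \frac{8431463329}{508369}$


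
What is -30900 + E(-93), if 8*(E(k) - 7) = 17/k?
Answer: -22984409/744 ≈ -30893.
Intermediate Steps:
E(k) = 7 + 17/(8*k) (E(k) = 7 + (17/k)/8 = 7 + 17/(8*k))
-30900 + E(-93) = -30900 + (7 + (17/8)/(-93)) = -30900 + (7 + (17/8)*(-1/93)) = -30900 + (7 - 17/744) = -30900 + 5191/744 = -22984409/744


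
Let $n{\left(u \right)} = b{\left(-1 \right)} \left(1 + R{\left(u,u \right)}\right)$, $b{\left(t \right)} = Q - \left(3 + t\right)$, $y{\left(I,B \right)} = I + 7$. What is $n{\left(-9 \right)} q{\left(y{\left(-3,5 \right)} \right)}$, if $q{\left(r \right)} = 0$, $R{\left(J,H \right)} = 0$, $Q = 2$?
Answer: $0$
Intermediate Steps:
$y{\left(I,B \right)} = 7 + I$
$b{\left(t \right)} = -1 - t$ ($b{\left(t \right)} = 2 - \left(3 + t\right) = -1 - t$)
$n{\left(u \right)} = 0$ ($n{\left(u \right)} = \left(-1 - -1\right) \left(1 + 0\right) = \left(-1 + 1\right) 1 = 0 \cdot 1 = 0$)
$n{\left(-9 \right)} q{\left(y{\left(-3,5 \right)} \right)} = 0 \cdot 0 = 0$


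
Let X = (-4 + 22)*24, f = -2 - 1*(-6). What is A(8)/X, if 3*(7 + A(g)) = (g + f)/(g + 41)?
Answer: -113/7056 ≈ -0.016015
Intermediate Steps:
f = 4 (f = -2 + 6 = 4)
X = 432 (X = 18*24 = 432)
A(g) = -7 + (4 + g)/(3*(41 + g)) (A(g) = -7 + ((g + 4)/(g + 41))/3 = -7 + ((4 + g)/(41 + g))/3 = -7 + (4 + g)/(3*(41 + g)))
A(8)/X = ((-857 - 20*8)/(3*(41 + 8)))/432 = ((⅓)*(-857 - 160)/49)*(1/432) = ((⅓)*(1/49)*(-1017))*(1/432) = -339/49*1/432 = -113/7056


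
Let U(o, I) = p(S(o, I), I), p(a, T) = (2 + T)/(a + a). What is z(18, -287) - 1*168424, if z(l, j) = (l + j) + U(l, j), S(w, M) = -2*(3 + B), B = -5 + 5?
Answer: -674677/4 ≈ -1.6867e+5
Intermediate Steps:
B = 0
S(w, M) = -6 (S(w, M) = -2*(3 + 0) = -2*3 = -6)
p(a, T) = (2 + T)/(2*a) (p(a, T) = (2 + T)/((2*a)) = (2 + T)*(1/(2*a)) = (2 + T)/(2*a))
U(o, I) = -⅙ - I/12 (U(o, I) = (½)*(2 + I)/(-6) = (½)*(-⅙)*(2 + I) = -⅙ - I/12)
z(l, j) = -⅙ + l + 11*j/12 (z(l, j) = (l + j) + (-⅙ - j/12) = (j + l) + (-⅙ - j/12) = -⅙ + l + 11*j/12)
z(18, -287) - 1*168424 = (-⅙ + 18 + (11/12)*(-287)) - 1*168424 = (-⅙ + 18 - 3157/12) - 168424 = -981/4 - 168424 = -674677/4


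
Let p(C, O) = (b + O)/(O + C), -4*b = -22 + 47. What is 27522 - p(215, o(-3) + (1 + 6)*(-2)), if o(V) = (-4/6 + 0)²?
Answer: 199590257/7252 ≈ 27522.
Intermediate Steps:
o(V) = 4/9 (o(V) = (-4*⅙ + 0)² = (-⅔ + 0)² = (-⅔)² = 4/9)
b = -25/4 (b = -(-22 + 47)/4 = -¼*25 = -25/4 ≈ -6.2500)
p(C, O) = (-25/4 + O)/(C + O) (p(C, O) = (-25/4 + O)/(O + C) = (-25/4 + O)/(C + O))
27522 - p(215, o(-3) + (1 + 6)*(-2)) = 27522 - (-25/4 + (4/9 + (1 + 6)*(-2)))/(215 + (4/9 + (1 + 6)*(-2))) = 27522 - (-25/4 + (4/9 + 7*(-2)))/(215 + (4/9 + 7*(-2))) = 27522 - (-25/4 + (4/9 - 14))/(215 + (4/9 - 14)) = 27522 - (-25/4 - 122/9)/(215 - 122/9) = 27522 - (-713)/(1813/9*36) = 27522 - 9*(-713)/(1813*36) = 27522 - 1*(-713/7252) = 27522 + 713/7252 = 199590257/7252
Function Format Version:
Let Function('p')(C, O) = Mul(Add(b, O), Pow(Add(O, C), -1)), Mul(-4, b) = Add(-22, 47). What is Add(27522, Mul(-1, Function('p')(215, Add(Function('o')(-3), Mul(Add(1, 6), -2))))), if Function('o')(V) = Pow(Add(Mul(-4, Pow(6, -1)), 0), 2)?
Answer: Rational(199590257, 7252) ≈ 27522.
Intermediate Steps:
Function('o')(V) = Rational(4, 9) (Function('o')(V) = Pow(Add(Mul(-4, Rational(1, 6)), 0), 2) = Pow(Add(Rational(-2, 3), 0), 2) = Pow(Rational(-2, 3), 2) = Rational(4, 9))
b = Rational(-25, 4) (b = Mul(Rational(-1, 4), Add(-22, 47)) = Mul(Rational(-1, 4), 25) = Rational(-25, 4) ≈ -6.2500)
Function('p')(C, O) = Mul(Pow(Add(C, O), -1), Add(Rational(-25, 4), O)) (Function('p')(C, O) = Mul(Add(Rational(-25, 4), O), Pow(Add(O, C), -1)) = Mul(Add(Rational(-25, 4), O), Pow(Add(C, O), -1)) = Mul(Pow(Add(C, O), -1), Add(Rational(-25, 4), O)))
Add(27522, Mul(-1, Function('p')(215, Add(Function('o')(-3), Mul(Add(1, 6), -2))))) = Add(27522, Mul(-1, Mul(Pow(Add(215, Add(Rational(4, 9), Mul(Add(1, 6), -2))), -1), Add(Rational(-25, 4), Add(Rational(4, 9), Mul(Add(1, 6), -2)))))) = Add(27522, Mul(-1, Mul(Pow(Add(215, Add(Rational(4, 9), Mul(7, -2))), -1), Add(Rational(-25, 4), Add(Rational(4, 9), Mul(7, -2)))))) = Add(27522, Mul(-1, Mul(Pow(Add(215, Add(Rational(4, 9), -14)), -1), Add(Rational(-25, 4), Add(Rational(4, 9), -14))))) = Add(27522, Mul(-1, Mul(Pow(Add(215, Rational(-122, 9)), -1), Add(Rational(-25, 4), Rational(-122, 9))))) = Add(27522, Mul(-1, Mul(Pow(Rational(1813, 9), -1), Rational(-713, 36)))) = Add(27522, Mul(-1, Mul(Rational(9, 1813), Rational(-713, 36)))) = Add(27522, Mul(-1, Rational(-713, 7252))) = Add(27522, Rational(713, 7252)) = Rational(199590257, 7252)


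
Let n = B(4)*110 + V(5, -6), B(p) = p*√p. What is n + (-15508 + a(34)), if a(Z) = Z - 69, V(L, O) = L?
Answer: -14658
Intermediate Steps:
a(Z) = -69 + Z
B(p) = p^(3/2)
n = 885 (n = 4^(3/2)*110 + 5 = 8*110 + 5 = 880 + 5 = 885)
n + (-15508 + a(34)) = 885 + (-15508 + (-69 + 34)) = 885 + (-15508 - 35) = 885 - 15543 = -14658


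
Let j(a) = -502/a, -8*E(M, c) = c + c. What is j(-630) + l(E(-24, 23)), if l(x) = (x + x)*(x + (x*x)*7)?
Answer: -26153663/10080 ≈ -2594.6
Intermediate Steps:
E(M, c) = -c/4 (E(M, c) = -(c + c)/8 = -c/4)
l(x) = 2*x*(x + 7*x²) (l(x) = (2*x)*(x + x²*7) = (2*x)*(x + 7*x²) = 2*x*(x + 7*x²))
j(-630) + l(E(-24, 23)) = -502/(-630) + (-¼*23)²*(2 + 14*(-¼*23)) = -502*(-1/630) + (-23/4)²*(2 + 14*(-23/4)) = 251/315 + 529*(2 - 161/2)/16 = 251/315 + (529/16)*(-157/2) = 251/315 - 83053/32 = -26153663/10080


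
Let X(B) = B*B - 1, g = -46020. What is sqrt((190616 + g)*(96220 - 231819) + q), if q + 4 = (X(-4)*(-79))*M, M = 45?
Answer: I*sqrt(19607126333) ≈ 1.4003e+5*I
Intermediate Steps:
X(B) = -1 + B**2 (X(B) = B**2 - 1 = -1 + B**2)
q = -53329 (q = -4 + ((-1 + (-4)**2)*(-79))*45 = -4 + ((-1 + 16)*(-79))*45 = -4 + (15*(-79))*45 = -4 - 1185*45 = -4 - 53325 = -53329)
sqrt((190616 + g)*(96220 - 231819) + q) = sqrt((190616 - 46020)*(96220 - 231819) - 53329) = sqrt(144596*(-135599) - 53329) = sqrt(-19607073004 - 53329) = sqrt(-19607126333) = I*sqrt(19607126333)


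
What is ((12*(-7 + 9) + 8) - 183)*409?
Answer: -61759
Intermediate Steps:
((12*(-7 + 9) + 8) - 183)*409 = ((12*2 + 8) - 183)*409 = ((24 + 8) - 183)*409 = (32 - 183)*409 = -151*409 = -61759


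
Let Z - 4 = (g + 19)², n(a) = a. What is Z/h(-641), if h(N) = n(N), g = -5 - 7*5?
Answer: -445/641 ≈ -0.69423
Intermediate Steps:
g = -40 (g = -5 - 35 = -40)
Z = 445 (Z = 4 + (-40 + 19)² = 4 + (-21)² = 4 + 441 = 445)
h(N) = N
Z/h(-641) = 445/(-641) = 445*(-1/641) = -445/641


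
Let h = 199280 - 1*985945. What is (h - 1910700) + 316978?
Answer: -2380387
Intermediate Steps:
h = -786665 (h = 199280 - 985945 = -786665)
(h - 1910700) + 316978 = (-786665 - 1910700) + 316978 = -2697365 + 316978 = -2380387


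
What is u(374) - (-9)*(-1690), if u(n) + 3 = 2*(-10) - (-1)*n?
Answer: -14859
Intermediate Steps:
u(n) = -23 + n (u(n) = -3 + (2*(-10) - (-1)*n) = -3 + (-20 + n) = -23 + n)
u(374) - (-9)*(-1690) = (-23 + 374) - (-9)*(-1690) = 351 - 1*15210 = 351 - 15210 = -14859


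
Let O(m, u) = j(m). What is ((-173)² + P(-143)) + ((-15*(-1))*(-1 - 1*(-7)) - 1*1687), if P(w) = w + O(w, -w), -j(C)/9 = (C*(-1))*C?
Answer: 212230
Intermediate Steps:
j(C) = 9*C² (j(C) = -9*C*(-1)*C = -9*(-C)*C = -(-9)*C² = 9*C²)
O(m, u) = 9*m²
P(w) = w + 9*w²
((-173)² + P(-143)) + ((-15*(-1))*(-1 - 1*(-7)) - 1*1687) = ((-173)² - 143*(1 + 9*(-143))) + ((-15*(-1))*(-1 - 1*(-7)) - 1*1687) = (29929 - 143*(1 - 1287)) + (15*(-1 + 7) - 1687) = (29929 - 143*(-1286)) + (15*6 - 1687) = (29929 + 183898) + (90 - 1687) = 213827 - 1597 = 212230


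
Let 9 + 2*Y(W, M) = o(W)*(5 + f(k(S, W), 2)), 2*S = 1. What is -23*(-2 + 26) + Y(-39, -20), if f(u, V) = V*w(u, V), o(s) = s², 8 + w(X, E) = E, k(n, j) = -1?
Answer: -5880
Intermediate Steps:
S = ½ (S = (½)*1 = ½ ≈ 0.50000)
w(X, E) = -8 + E
f(u, V) = V*(-8 + V)
Y(W, M) = -9/2 - 7*W²/2 (Y(W, M) = -9/2 + (W²*(5 + 2*(-8 + 2)))/2 = -9/2 + (W²*(5 + 2*(-6)))/2 = -9/2 + (W²*(5 - 12))/2 = -9/2 + (W²*(-7))/2 = -9/2 + (-7*W²)/2 = -9/2 - 7*W²/2)
-23*(-2 + 26) + Y(-39, -20) = -23*(-2 + 26) + (-9/2 - 7/2*(-39)²) = -23*24 + (-9/2 - 7/2*1521) = -552 + (-9/2 - 10647/2) = -552 - 5328 = -5880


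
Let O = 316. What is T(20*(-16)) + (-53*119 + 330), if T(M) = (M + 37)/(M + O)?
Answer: -23625/4 ≈ -5906.3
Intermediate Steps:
T(M) = (37 + M)/(316 + M) (T(M) = (M + 37)/(M + 316) = (37 + M)/(316 + M))
T(20*(-16)) + (-53*119 + 330) = (37 + 20*(-16))/(316 + 20*(-16)) + (-53*119 + 330) = (37 - 320)/(316 - 320) + (-6307 + 330) = -283/(-4) - 5977 = -¼*(-283) - 5977 = 283/4 - 5977 = -23625/4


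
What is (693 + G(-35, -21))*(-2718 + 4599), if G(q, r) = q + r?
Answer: 1198197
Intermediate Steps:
(693 + G(-35, -21))*(-2718 + 4599) = (693 + (-35 - 21))*(-2718 + 4599) = (693 - 56)*1881 = 637*1881 = 1198197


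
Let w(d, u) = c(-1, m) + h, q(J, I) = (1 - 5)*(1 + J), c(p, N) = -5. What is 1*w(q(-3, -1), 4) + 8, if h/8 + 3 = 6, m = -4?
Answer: 27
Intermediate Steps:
h = 24 (h = -24 + 8*6 = -24 + 48 = 24)
q(J, I) = -4 - 4*J (q(J, I) = -4*(1 + J) = -4 - 4*J)
w(d, u) = 19 (w(d, u) = -5 + 24 = 19)
1*w(q(-3, -1), 4) + 8 = 1*19 + 8 = 19 + 8 = 27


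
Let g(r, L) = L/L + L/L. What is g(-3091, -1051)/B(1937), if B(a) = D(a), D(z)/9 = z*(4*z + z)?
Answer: 2/168838605 ≈ 1.1846e-8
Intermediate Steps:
D(z) = 45*z² (D(z) = 9*(z*(4*z + z)) = 9*(z*(5*z)) = 9*(5*z²) = 45*z²)
g(r, L) = 2 (g(r, L) = 1 + 1 = 2)
B(a) = 45*a²
g(-3091, -1051)/B(1937) = 2/((45*1937²)) = 2/((45*3751969)) = 2/168838605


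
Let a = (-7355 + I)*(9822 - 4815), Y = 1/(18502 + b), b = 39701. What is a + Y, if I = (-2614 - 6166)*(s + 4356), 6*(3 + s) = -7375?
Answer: -7995060951094844/58203 ≈ -1.3737e+11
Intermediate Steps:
s = -7393/6 (s = -3 + (⅙)*(-7375) = -3 - 7375/6 = -7393/6 ≈ -1232.2)
I = -82281770/3 (I = (-2614 - 6166)*(-7393/6 + 4356) = -8780*18743/6 = -82281770/3 ≈ -2.7427e+7)
Y = 1/58203 (Y = 1/(18502 + 39701) = 1/58203 ≈ 1.7181e-5)
a = -137365100615 (a = (-7355 - 82281770/3)*(9822 - 4815) = -82303835/3*5007 = -137365100615)
a + Y = -137365100615 + 1/58203 = -7995060951094844/58203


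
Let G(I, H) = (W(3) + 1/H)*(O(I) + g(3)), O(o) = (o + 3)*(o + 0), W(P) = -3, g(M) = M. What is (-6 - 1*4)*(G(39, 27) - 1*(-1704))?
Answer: 284240/9 ≈ 31582.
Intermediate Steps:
O(o) = o*(3 + o) (O(o) = (3 + o)*o = o*(3 + o))
G(I, H) = (-3 + 1/H)*(3 + I*(3 + I)) (G(I, H) = (-3 + 1/H)*(I*(3 + I) + 3) = (-3 + 1/H)*(3 + I*(3 + I)))
(-6 - 1*4)*(G(39, 27) - 1*(-1704)) = (-6 - 1*4)*((3 + 39*(3 + 39) - 3*27*(3 + 39*(3 + 39)))/27 - 1*(-1704)) = (-6 - 4)*((3 + 39*42 - 3*27*(3 + 39*42))/27 + 1704) = -10*((3 + 1638 - 3*27*(3 + 1638))/27 + 1704) = -10*((3 + 1638 - 3*27*1641)/27 + 1704) = -10*((3 + 1638 - 132921)/27 + 1704) = -10*((1/27)*(-131280) + 1704) = -10*(-43760/9 + 1704) = -10*(-28424/9) = 284240/9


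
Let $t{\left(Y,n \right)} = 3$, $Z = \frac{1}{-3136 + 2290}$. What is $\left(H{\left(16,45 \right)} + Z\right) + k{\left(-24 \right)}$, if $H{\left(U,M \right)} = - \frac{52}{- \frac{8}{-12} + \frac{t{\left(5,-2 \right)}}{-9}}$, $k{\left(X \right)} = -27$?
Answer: $- \frac{154819}{846} \approx -183.0$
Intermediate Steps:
$Z = - \frac{1}{846}$ ($Z = \frac{1}{-846} = - \frac{1}{846} \approx -0.001182$)
$H{\left(U,M \right)} = -156$ ($H{\left(U,M \right)} = - \frac{52}{- \frac{8}{-12} + \frac{3}{-9}} = - \frac{52}{\left(-8\right) \left(- \frac{1}{12}\right) + 3 \left(- \frac{1}{9}\right)} = - \frac{52}{\frac{2}{3} - \frac{1}{3}} = - 52 \frac{1}{\frac{1}{3}} = \left(-52\right) 3 = -156$)
$\left(H{\left(16,45 \right)} + Z\right) + k{\left(-24 \right)} = \left(-156 - \frac{1}{846}\right) - 27 = - \frac{131977}{846} - 27 = - \frac{154819}{846}$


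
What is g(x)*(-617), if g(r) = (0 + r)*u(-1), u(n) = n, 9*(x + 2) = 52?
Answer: 20978/9 ≈ 2330.9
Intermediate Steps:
x = 34/9 (x = -2 + (⅑)*52 = -2 + 52/9 = 34/9 ≈ 3.7778)
g(r) = -r (g(r) = (0 + r)*(-1) = r*(-1) = -r)
g(x)*(-617) = -1*34/9*(-617) = -34/9*(-617) = 20978/9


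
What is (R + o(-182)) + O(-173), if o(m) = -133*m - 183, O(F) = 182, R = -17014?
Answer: 7191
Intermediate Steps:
o(m) = -183 - 133*m
(R + o(-182)) + O(-173) = (-17014 + (-183 - 133*(-182))) + 182 = (-17014 + (-183 + 24206)) + 182 = (-17014 + 24023) + 182 = 7009 + 182 = 7191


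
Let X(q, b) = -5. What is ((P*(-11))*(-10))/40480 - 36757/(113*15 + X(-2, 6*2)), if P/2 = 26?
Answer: -1679837/77740 ≈ -21.608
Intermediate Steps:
P = 52 (P = 2*26 = 52)
((P*(-11))*(-10))/40480 - 36757/(113*15 + X(-2, 6*2)) = ((52*(-11))*(-10))/40480 - 36757/(113*15 - 5) = -572*(-10)*(1/40480) - 36757/(1695 - 5) = 5720*(1/40480) - 36757/1690 = 13/92 - 36757*1/1690 = 13/92 - 36757/1690 = -1679837/77740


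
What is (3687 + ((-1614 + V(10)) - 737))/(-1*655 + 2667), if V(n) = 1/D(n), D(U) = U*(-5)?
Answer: 66799/100600 ≈ 0.66401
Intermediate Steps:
D(U) = -5*U
V(n) = -1/(5*n) (V(n) = 1/(-5*n) = -1/(5*n))
(3687 + ((-1614 + V(10)) - 737))/(-1*655 + 2667) = (3687 + ((-1614 - ⅕/10) - 737))/(-1*655 + 2667) = (3687 + ((-1614 - ⅕*⅒) - 737))/(-655 + 2667) = (3687 + ((-1614 - 1/50) - 737))/2012 = (3687 + (-80701/50 - 737))*(1/2012) = (3687 - 117551/50)*(1/2012) = (66799/50)*(1/2012) = 66799/100600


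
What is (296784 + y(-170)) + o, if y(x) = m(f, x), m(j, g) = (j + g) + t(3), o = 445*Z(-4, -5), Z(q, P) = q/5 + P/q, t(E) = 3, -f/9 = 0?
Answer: 1187269/4 ≈ 2.9682e+5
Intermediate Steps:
f = 0 (f = -9*0 = 0)
Z(q, P) = q/5 + P/q (Z(q, P) = q*(1/5) + P/q = q/5 + P/q)
o = 801/4 (o = 445*((1/5)*(-4) - 5/(-4)) = 445*(-4/5 - 5*(-1/4)) = 445*(-4/5 + 5/4) = 445*(9/20) = 801/4 ≈ 200.25)
m(j, g) = 3 + g + j (m(j, g) = (j + g) + 3 = (g + j) + 3 = 3 + g + j)
y(x) = 3 + x (y(x) = 3 + x + 0 = 3 + x)
(296784 + y(-170)) + o = (296784 + (3 - 170)) + 801/4 = (296784 - 167) + 801/4 = 296617 + 801/4 = 1187269/4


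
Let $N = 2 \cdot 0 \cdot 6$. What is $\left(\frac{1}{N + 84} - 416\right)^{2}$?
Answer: $\frac{1221013249}{7056} \approx 1.7305 \cdot 10^{5}$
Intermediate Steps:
$N = 0$ ($N = 0 \cdot 6 = 0$)
$\left(\frac{1}{N + 84} - 416\right)^{2} = \left(\frac{1}{0 + 84} - 416\right)^{2} = \left(\frac{1}{84} - 416\right)^{2} = \left(- \frac{34943}{84}\right)^{2} = \frac{1221013249}{7056}$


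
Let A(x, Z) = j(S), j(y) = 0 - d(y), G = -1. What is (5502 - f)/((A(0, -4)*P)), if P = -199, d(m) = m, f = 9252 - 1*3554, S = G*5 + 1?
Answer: 49/199 ≈ 0.24623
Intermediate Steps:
S = -4 (S = -1*5 + 1 = -5 + 1 = -4)
f = 5698 (f = 9252 - 3554 = 5698)
j(y) = -y (j(y) = 0 - y = -y)
A(x, Z) = 4 (A(x, Z) = -1*(-4) = 4)
(5502 - f)/((A(0, -4)*P)) = (5502 - 1*5698)/((4*(-199))) = (5502 - 5698)/(-796) = -196*(-1/796) = 49/199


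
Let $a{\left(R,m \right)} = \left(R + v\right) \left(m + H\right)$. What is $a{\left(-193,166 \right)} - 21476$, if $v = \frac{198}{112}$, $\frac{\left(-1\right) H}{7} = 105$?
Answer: $\frac{4890765}{56} \approx 87335.0$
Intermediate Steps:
$H = -735$ ($H = \left(-7\right) 105 = -735$)
$v = \frac{99}{56}$ ($v = 198 \cdot \frac{1}{112} = \frac{99}{56} \approx 1.7679$)
$a{\left(R,m \right)} = \left(-735 + m\right) \left(\frac{99}{56} + R\right)$ ($a{\left(R,m \right)} = \left(R + \frac{99}{56}\right) \left(m - 735\right) = \left(\frac{99}{56} + R\right) \left(-735 + m\right) = \left(-735 + m\right) \left(\frac{99}{56} + R\right)$)
$a{\left(-193,166 \right)} - 21476 = \left(- \frac{10395}{8} - -141855 + \frac{99}{56} \cdot 166 - 32038\right) - 21476 = \left(- \frac{10395}{8} + 141855 + \frac{8217}{28} - 32038\right) - 21476 = \frac{6093421}{56} - 21476 = \frac{4890765}{56}$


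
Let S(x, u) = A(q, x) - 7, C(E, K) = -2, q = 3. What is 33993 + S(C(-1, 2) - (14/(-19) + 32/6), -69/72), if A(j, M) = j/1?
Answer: 33989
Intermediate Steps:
A(j, M) = j (A(j, M) = j*1 = j)
S(x, u) = -4 (S(x, u) = 3 - 7 = -4)
33993 + S(C(-1, 2) - (14/(-19) + 32/6), -69/72) = 33993 - 4 = 33989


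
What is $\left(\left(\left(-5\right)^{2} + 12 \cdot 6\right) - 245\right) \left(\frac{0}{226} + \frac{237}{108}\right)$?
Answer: $- \frac{2923}{9} \approx -324.78$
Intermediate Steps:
$\left(\left(\left(-5\right)^{2} + 12 \cdot 6\right) - 245\right) \left(\frac{0}{226} + \frac{237}{108}\right) = \left(\left(25 + 72\right) - 245\right) \left(0 \cdot \frac{1}{226} + 237 \cdot \frac{1}{108}\right) = \left(97 - 245\right) \left(0 + \frac{79}{36}\right) = \left(-148\right) \frac{79}{36} = - \frac{2923}{9}$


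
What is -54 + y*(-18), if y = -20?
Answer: 306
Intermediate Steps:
-54 + y*(-18) = -54 - 20*(-18) = -54 + 360 = 306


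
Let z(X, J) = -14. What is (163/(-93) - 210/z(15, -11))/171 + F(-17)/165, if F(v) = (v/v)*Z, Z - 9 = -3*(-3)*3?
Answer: 258596/874665 ≈ 0.29565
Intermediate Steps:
Z = 36 (Z = 9 - 3*(-3)*3 = 9 + 9*3 = 9 + 27 = 36)
F(v) = 36 (F(v) = (v/v)*36 = 1*36 = 36)
(163/(-93) - 210/z(15, -11))/171 + F(-17)/165 = (163/(-93) - 210/(-14))/171 + 36/165 = (163*(-1/93) - 210*(-1/14))*(1/171) + 36*(1/165) = (-163/93 + 15)*(1/171) + 12/55 = (1232/93)*(1/171) + 12/55 = 1232/15903 + 12/55 = 258596/874665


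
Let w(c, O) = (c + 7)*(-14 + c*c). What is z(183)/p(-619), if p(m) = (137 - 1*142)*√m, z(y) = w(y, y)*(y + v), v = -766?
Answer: -741605150*I*√619/619 ≈ -2.9808e+7*I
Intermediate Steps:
w(c, O) = (-14 + c²)*(7 + c) (w(c, O) = (7 + c)*(-14 + c²) = (-14 + c²)*(7 + c))
z(y) = (-766 + y)*(-98 + y³ - 14*y + 7*y²) (z(y) = (-98 + y³ - 14*y + 7*y²)*(y - 766) = (-98 + y³ - 14*y + 7*y²)*(-766 + y) = (-766 + y)*(-98 + y³ - 14*y + 7*y²))
p(m) = -5*√m (p(m) = (137 - 142)*√m = -5*√m)
z(183)/p(-619) = ((-766 + 183)*(-98 + 183³ - 14*183 + 7*183²))/((-5*I*√619)) = (-583*(-98 + 6128487 - 2562 + 7*33489))/((-5*I*√619)) = (-583*(-98 + 6128487 - 2562 + 234423))/((-5*I*√619)) = (-583*6360250)*(I*√619/3095) = -741605150*I*√619/619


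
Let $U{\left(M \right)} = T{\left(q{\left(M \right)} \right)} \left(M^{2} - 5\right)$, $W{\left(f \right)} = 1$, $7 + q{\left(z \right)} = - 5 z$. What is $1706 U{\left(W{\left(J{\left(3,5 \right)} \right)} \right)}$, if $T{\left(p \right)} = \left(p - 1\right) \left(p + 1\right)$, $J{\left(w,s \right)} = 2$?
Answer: $-975832$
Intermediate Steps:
$q{\left(z \right)} = -7 - 5 z$
$T{\left(p \right)} = \left(1 + p\right) \left(-1 + p\right)$ ($T{\left(p \right)} = \left(-1 + p\right) \left(1 + p\right) = \left(1 + p\right) \left(-1 + p\right)$)
$U{\left(M \right)} = \left(-1 + \left(-7 - 5 M\right)^{2}\right) \left(-5 + M^{2}\right)$ ($U{\left(M \right)} = \left(-1 + \left(-7 - 5 M\right)^{2}\right) \left(M^{2} - 5\right) = \left(-1 + \left(-7 - 5 M\right)^{2}\right) \left(-5 + M^{2}\right)$)
$1706 U{\left(W{\left(J{\left(3,5 \right)} \right)} \right)} = 1706 \left(-1 + \left(7 + 5 \cdot 1\right)^{2}\right) \left(-5 + 1^{2}\right) = 1706 \left(-1 + \left(7 + 5\right)^{2}\right) \left(-5 + 1\right) = 1706 \left(-1 + 12^{2}\right) \left(-4\right) = 1706 \left(-1 + 144\right) \left(-4\right) = 1706 \cdot 143 \left(-4\right) = 1706 \left(-572\right) = -975832$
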